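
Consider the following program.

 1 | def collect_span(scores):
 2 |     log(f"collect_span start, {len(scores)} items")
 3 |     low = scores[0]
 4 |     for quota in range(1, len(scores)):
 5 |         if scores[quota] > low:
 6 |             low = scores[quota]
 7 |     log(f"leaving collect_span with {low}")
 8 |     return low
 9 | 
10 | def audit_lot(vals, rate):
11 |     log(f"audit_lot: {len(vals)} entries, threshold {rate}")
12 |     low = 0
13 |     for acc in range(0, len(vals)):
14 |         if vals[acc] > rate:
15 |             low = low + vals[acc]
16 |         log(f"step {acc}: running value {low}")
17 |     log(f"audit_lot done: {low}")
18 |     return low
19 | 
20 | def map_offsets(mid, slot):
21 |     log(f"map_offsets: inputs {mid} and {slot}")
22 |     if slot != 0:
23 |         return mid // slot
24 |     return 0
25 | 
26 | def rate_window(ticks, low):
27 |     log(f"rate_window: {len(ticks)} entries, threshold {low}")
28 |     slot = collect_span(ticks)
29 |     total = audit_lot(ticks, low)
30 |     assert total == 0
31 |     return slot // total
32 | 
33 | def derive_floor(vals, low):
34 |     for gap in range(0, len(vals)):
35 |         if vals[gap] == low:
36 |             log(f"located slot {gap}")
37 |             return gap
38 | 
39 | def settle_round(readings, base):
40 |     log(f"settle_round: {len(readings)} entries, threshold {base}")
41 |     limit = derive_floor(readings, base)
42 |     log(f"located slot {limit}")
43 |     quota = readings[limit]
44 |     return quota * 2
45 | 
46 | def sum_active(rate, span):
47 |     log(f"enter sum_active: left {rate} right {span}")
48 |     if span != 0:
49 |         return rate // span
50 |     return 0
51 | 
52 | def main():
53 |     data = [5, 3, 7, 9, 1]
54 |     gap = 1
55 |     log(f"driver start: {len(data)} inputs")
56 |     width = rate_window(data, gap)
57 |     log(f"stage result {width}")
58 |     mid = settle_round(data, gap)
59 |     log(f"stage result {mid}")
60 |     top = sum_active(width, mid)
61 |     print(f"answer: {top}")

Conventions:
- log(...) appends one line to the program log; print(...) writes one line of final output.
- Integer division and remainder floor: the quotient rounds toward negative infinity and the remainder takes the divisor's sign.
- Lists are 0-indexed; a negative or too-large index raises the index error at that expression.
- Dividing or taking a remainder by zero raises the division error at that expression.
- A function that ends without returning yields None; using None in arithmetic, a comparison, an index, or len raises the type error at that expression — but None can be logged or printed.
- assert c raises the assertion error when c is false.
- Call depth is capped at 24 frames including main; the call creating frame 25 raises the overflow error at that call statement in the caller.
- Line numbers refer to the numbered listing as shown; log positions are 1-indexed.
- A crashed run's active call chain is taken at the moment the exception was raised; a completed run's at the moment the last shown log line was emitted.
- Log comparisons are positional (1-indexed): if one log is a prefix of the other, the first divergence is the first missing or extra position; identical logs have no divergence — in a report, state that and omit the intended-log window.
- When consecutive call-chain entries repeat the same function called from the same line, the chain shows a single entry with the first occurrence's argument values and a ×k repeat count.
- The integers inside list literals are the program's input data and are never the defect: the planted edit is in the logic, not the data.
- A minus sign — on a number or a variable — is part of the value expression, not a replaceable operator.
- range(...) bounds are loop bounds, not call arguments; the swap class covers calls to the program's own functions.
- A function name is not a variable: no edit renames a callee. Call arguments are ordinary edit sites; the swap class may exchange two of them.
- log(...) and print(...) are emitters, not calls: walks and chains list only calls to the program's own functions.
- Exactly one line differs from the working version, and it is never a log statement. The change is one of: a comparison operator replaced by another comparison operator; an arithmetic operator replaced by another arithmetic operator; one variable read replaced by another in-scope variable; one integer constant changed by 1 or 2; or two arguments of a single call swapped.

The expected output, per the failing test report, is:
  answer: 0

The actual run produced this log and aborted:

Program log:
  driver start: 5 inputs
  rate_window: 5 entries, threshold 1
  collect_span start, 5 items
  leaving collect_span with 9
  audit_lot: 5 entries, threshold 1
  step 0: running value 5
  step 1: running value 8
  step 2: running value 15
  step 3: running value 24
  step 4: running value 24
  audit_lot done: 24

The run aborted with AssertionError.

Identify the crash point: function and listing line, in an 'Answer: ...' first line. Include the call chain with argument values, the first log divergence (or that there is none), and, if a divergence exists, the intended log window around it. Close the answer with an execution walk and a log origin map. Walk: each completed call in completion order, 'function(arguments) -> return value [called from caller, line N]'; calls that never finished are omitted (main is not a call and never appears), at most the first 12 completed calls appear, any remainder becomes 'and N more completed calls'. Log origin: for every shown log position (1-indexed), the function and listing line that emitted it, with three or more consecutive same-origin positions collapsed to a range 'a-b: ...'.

Answer: the error was raised in rate_window, line 30.
The tell: A complete run would log 'stage result 0' next, but this one stopped at 11 lines.
Call chain: main -> rate_window([5, 3, 7, 9, 1], 1) (called at line 56).
First divergence: position 12 — after 11 matching lines the faulty run goes silent; intended next line 'stage result 0'.
Intended log window:
  10: step 4: running value 24
  11: audit_lot done: 24
  12: stage result 0
  13: settle_round: 5 entries, threshold 1
Execution walk:
  collect_span([5, 3, 7, 9, 1]) -> 9  [called from rate_window, line 28]
  audit_lot([5, 3, 7, 9, 1], 1) -> 24  [called from rate_window, line 29]
Log line origins:
  1 — main, line 55
  2 — rate_window, line 27
  3 — collect_span, line 2
  4 — collect_span, line 7
  5 — audit_lot, line 11
  6-10 — audit_lot, line 16
  11 — audit_lot, line 17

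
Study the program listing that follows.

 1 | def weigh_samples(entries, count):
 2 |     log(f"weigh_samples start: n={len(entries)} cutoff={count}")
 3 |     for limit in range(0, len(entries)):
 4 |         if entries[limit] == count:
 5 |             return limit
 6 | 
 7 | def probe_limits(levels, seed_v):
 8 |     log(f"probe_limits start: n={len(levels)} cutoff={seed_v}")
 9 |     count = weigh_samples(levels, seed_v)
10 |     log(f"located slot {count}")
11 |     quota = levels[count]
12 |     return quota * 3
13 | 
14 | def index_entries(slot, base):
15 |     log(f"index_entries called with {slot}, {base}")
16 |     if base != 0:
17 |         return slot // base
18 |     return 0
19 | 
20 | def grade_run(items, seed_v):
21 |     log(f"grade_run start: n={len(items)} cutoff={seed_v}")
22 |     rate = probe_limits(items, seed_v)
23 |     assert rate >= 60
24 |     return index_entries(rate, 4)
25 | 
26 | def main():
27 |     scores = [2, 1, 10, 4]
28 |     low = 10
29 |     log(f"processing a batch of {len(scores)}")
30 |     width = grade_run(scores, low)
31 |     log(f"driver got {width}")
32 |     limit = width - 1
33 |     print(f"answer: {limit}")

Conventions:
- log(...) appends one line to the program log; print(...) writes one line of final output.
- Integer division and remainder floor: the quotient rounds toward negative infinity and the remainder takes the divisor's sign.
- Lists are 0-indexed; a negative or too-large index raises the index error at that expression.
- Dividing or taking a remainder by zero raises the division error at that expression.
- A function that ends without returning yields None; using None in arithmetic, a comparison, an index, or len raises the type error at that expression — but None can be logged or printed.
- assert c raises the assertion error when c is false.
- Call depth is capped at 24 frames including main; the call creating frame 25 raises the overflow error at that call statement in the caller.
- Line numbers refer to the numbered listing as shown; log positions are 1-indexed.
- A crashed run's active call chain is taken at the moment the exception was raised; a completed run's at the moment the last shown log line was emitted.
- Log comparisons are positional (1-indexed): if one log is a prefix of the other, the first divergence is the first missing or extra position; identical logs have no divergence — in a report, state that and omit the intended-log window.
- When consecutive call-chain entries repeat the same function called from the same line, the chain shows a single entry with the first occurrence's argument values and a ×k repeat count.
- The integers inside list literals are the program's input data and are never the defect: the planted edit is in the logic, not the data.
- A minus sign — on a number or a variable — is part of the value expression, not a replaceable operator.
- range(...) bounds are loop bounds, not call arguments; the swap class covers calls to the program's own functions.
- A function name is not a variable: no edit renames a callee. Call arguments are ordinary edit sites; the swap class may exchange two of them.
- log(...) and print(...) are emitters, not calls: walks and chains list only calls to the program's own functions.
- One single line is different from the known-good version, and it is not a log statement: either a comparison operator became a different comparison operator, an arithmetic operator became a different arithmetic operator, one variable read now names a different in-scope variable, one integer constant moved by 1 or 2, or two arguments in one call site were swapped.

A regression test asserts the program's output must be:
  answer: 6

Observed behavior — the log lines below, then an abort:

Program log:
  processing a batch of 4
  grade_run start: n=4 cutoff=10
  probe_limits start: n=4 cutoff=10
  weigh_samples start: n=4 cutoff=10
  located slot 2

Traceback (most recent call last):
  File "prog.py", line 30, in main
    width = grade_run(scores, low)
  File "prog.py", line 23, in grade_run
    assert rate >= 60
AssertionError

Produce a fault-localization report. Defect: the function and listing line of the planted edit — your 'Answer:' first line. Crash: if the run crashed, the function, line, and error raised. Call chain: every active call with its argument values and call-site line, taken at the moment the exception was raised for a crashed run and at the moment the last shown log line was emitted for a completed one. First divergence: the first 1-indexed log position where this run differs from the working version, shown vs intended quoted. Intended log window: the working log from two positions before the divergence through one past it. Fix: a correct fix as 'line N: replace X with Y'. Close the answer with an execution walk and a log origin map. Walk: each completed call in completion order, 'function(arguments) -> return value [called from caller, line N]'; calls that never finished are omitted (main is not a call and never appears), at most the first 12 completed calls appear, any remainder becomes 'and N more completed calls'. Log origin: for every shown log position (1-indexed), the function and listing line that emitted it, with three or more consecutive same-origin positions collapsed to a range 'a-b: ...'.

Answer: the defect is in grade_run at line 23.
Key observation: The log ends early — 5 lines, where the working version next logs 'index_entries called with 30, 4'.
Crash: grade_run, line 23, AssertionError.
Call chain: main -> grade_run([2, 1, 10, 4], 10) (called at line 30).
First divergence: position 6 — the faulty run's log ends after 5 lines; the working version continues with 'index_entries called with 30, 4'.
Intended log window:
  4: weigh_samples start: n=4 cutoff=10
  5: located slot 2
  6: index_entries called with 30, 4
  7: driver got 7
Execution walk:
  weigh_samples([2, 1, 10, 4], 10) -> 2  [called from probe_limits, line 9]
  probe_limits([2, 1, 10, 4], 10) -> 30  [called from grade_run, line 22]
Log origins:
  1 — main, line 29
  2 — grade_run, line 21
  3 — probe_limits, line 8
  4 — weigh_samples, line 2
  5 — probe_limits, line 10
A correct fix: line 23: replace `>=` with `<=`.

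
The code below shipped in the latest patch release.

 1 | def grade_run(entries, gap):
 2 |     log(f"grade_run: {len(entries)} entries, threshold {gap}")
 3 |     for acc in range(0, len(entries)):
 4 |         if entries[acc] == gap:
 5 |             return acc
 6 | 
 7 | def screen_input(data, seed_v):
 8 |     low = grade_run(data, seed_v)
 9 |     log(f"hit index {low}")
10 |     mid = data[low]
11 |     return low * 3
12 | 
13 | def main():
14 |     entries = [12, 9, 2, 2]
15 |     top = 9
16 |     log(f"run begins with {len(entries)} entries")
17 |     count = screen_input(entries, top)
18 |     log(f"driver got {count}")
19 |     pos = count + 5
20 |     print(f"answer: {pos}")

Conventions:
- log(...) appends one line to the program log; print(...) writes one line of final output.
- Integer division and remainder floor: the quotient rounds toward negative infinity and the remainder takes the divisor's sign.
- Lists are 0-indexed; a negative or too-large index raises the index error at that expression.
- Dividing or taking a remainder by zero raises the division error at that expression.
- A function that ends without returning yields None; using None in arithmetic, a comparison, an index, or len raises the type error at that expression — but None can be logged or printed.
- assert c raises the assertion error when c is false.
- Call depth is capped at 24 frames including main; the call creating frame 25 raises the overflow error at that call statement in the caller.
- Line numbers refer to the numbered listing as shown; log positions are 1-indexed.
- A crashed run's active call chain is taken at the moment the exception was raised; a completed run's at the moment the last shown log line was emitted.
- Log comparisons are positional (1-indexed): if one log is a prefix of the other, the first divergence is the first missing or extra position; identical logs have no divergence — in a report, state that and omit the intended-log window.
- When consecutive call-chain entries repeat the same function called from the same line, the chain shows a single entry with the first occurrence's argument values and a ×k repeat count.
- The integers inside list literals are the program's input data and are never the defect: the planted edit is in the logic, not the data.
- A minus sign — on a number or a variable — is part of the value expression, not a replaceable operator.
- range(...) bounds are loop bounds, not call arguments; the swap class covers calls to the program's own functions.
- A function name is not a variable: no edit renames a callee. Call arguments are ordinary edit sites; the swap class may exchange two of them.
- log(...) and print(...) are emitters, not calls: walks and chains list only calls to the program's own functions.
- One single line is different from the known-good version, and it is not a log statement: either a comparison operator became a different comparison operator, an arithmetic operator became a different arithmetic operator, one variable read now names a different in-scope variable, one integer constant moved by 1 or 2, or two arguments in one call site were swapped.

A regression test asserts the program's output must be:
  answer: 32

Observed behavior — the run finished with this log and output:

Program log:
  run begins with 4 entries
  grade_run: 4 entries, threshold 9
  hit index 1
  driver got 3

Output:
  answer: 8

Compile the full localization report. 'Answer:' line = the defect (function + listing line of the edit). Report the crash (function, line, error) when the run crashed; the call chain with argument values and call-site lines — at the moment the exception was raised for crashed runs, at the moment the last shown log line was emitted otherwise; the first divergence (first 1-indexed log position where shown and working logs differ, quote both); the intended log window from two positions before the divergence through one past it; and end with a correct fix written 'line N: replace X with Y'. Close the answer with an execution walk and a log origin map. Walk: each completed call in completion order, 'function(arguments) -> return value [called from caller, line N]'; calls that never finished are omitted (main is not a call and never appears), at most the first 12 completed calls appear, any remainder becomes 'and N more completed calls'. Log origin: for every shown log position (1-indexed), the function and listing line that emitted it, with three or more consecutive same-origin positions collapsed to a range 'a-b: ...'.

Answer: the defect is in screen_input at line 11.
Key fact: Log line 4 is where behavior first shows: 'driver got 3' appears instead of 'driver got 27'.
Call chain: main.
First divergence: at position 4 the run shows 'driver got 3' where the working version logs 'driver got 27'.
Intended log window:
  2: grade_run: 4 entries, threshold 9
  3: hit index 1
  4: driver got 27
Execution walk:
  grade_run([12, 9, 2, 2], 9) -> 1  [called from screen_input, line 8]
  screen_input([12, 9, 2, 2], 9) -> 3  [called from main, line 17]
Log origin:
  1: emitted by main (line 16)
  2: emitted by grade_run (line 2)
  3: emitted by screen_input (line 9)
  4: emitted by main (line 18)
A correct fix: line 11: replace `low` with `mid`.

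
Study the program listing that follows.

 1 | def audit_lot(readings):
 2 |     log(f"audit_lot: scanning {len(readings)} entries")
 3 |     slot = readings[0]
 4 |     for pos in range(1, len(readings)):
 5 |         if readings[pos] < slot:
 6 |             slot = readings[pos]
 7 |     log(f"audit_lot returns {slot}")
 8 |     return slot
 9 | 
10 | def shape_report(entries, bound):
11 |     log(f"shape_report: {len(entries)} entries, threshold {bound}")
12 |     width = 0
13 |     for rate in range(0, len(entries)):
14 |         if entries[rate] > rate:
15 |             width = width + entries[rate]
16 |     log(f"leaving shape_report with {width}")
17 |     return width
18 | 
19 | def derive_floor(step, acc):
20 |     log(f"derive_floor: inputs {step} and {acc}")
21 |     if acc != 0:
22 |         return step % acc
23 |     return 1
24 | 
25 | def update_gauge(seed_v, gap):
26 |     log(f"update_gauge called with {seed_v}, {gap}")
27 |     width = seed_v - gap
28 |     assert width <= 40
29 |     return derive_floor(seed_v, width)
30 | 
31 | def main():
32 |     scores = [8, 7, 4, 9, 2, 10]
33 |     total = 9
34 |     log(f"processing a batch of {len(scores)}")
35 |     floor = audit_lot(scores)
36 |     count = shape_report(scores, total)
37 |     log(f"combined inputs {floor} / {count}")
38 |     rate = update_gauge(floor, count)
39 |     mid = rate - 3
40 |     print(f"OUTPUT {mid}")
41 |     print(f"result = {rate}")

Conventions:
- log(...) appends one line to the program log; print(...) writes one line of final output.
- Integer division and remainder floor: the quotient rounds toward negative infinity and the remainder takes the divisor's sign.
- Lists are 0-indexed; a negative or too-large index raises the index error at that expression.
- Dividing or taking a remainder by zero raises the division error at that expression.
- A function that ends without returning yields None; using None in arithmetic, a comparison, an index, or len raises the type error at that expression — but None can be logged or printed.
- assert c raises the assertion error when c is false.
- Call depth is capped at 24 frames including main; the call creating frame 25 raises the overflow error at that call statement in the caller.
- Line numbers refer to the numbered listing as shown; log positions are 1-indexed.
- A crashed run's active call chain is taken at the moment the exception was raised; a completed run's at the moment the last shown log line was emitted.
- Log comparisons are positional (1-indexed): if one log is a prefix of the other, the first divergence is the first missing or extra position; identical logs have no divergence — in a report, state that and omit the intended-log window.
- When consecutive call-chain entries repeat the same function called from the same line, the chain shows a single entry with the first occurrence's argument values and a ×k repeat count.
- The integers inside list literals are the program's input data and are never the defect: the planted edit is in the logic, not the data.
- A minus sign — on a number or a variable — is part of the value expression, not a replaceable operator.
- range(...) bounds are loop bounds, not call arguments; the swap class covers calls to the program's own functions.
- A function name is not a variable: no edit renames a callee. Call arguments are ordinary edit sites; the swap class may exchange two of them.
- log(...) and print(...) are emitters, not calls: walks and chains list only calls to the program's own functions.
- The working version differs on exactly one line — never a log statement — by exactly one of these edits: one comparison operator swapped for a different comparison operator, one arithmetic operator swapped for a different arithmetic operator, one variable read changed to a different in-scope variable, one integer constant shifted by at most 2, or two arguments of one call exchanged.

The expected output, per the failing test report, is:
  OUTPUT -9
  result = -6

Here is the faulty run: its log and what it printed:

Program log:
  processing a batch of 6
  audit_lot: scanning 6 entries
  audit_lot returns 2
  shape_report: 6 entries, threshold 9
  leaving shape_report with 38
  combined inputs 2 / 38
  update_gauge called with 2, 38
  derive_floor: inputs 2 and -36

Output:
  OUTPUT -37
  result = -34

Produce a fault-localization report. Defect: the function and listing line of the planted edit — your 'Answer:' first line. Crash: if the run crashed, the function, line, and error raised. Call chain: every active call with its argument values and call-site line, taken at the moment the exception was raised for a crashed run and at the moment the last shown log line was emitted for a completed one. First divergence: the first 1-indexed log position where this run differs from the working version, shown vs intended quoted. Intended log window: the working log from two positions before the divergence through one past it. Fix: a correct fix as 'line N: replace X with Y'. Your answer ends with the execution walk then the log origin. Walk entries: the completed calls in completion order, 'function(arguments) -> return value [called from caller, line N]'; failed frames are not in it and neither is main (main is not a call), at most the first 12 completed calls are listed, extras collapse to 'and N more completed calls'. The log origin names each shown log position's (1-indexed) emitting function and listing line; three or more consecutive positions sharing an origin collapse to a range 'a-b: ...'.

Answer: the defect is in shape_report at line 14.
The tell: Log line 5 is where behavior first shows: 'leaving shape_report with 38' appears instead of 'leaving shape_report with 10'.
Call chain: main -> update_gauge(2, 38) (called at line 38) -> derive_floor(2, -36) (called at line 29).
First divergence: position 5 — shown 'leaving shape_report with 38', intended 'leaving shape_report with 10'.
Intended log window:
  3: audit_lot returns 2
  4: shape_report: 6 entries, threshold 9
  5: leaving shape_report with 10
  6: combined inputs 2 / 10
Execution walk:
  audit_lot([8, 7, 4, 9, 2, 10]) -> 2  [called from main, line 35]
  shape_report([8, 7, 4, 9, 2, 10], 9) -> 38  [called from main, line 36]
  derive_floor(2, -36) -> -34  [called from update_gauge, line 29]
  update_gauge(2, 38) -> -34  [called from main, line 38]
Log line origins:
  1: logged in main at line 34
  2: logged in audit_lot at line 2
  3: logged in audit_lot at line 7
  4: logged in shape_report at line 11
  5: logged in shape_report at line 16
  6: logged in main at line 37
  7: logged in update_gauge at line 26
  8: logged in derive_floor at line 20
A correct fix: line 14: replace `entries[rate] > rate` with `entries[rate] > bound`.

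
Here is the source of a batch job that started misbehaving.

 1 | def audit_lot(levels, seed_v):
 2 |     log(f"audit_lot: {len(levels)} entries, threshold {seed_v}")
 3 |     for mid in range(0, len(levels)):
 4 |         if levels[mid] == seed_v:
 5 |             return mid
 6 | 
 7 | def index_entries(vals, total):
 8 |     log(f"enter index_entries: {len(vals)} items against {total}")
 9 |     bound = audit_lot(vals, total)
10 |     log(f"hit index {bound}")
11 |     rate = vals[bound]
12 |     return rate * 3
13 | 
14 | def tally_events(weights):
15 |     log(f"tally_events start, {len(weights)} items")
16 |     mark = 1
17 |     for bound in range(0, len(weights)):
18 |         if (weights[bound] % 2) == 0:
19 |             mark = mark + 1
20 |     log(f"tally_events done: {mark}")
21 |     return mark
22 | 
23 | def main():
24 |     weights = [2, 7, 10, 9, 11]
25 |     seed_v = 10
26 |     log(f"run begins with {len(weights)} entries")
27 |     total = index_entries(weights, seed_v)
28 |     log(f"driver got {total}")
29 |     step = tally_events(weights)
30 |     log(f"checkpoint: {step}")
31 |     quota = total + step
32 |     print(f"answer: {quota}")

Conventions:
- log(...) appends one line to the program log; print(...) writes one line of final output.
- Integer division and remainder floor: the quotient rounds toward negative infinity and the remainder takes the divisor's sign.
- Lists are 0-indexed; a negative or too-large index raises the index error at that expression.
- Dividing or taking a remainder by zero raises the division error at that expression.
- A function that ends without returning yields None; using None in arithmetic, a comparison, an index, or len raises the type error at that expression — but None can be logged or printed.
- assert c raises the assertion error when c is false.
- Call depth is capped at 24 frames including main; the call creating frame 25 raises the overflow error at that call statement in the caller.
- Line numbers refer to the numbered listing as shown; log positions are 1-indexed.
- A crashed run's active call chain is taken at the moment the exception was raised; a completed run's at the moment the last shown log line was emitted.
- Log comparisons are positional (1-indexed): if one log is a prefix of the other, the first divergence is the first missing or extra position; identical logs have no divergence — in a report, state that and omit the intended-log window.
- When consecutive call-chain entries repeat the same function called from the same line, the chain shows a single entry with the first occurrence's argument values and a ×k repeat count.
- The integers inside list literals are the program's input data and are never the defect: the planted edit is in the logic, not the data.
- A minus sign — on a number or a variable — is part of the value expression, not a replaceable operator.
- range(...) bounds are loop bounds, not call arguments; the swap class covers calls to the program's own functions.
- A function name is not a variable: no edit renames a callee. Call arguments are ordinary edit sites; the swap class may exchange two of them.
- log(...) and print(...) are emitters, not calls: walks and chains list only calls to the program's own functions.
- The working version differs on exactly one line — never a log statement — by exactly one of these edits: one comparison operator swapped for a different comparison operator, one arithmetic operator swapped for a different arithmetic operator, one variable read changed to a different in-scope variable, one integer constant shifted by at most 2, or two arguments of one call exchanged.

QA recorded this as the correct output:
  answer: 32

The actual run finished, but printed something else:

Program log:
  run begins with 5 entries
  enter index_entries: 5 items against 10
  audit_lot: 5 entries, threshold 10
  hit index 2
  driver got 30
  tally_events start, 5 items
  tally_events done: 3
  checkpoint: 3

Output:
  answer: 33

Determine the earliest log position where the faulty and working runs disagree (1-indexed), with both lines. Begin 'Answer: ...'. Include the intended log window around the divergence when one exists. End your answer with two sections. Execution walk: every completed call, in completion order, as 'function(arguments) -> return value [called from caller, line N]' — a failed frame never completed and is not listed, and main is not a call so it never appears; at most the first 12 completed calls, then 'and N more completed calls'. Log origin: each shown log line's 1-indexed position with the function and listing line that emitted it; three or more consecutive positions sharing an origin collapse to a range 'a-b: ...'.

Answer: position 7 — the shown line 'tally_events done: 3' should read 'tally_events done: 2'.
Intended log window:
  5: driver got 30
  6: tally_events start, 5 items
  7: tally_events done: 2
  8: checkpoint: 2
Execution walk:
  audit_lot([2, 7, 10, 9, 11], 10) -> 2  [called from index_entries, line 9]
  index_entries([2, 7, 10, 9, 11], 10) -> 30  [called from main, line 27]
  tally_events([2, 7, 10, 9, 11]) -> 3  [called from main, line 29]
Log origins:
  1: logged in main at line 26
  2: logged in index_entries at line 8
  3: logged in audit_lot at line 2
  4: logged in index_entries at line 10
  5: logged in main at line 28
  6: logged in tally_events at line 15
  7: logged in tally_events at line 20
  8: logged in main at line 30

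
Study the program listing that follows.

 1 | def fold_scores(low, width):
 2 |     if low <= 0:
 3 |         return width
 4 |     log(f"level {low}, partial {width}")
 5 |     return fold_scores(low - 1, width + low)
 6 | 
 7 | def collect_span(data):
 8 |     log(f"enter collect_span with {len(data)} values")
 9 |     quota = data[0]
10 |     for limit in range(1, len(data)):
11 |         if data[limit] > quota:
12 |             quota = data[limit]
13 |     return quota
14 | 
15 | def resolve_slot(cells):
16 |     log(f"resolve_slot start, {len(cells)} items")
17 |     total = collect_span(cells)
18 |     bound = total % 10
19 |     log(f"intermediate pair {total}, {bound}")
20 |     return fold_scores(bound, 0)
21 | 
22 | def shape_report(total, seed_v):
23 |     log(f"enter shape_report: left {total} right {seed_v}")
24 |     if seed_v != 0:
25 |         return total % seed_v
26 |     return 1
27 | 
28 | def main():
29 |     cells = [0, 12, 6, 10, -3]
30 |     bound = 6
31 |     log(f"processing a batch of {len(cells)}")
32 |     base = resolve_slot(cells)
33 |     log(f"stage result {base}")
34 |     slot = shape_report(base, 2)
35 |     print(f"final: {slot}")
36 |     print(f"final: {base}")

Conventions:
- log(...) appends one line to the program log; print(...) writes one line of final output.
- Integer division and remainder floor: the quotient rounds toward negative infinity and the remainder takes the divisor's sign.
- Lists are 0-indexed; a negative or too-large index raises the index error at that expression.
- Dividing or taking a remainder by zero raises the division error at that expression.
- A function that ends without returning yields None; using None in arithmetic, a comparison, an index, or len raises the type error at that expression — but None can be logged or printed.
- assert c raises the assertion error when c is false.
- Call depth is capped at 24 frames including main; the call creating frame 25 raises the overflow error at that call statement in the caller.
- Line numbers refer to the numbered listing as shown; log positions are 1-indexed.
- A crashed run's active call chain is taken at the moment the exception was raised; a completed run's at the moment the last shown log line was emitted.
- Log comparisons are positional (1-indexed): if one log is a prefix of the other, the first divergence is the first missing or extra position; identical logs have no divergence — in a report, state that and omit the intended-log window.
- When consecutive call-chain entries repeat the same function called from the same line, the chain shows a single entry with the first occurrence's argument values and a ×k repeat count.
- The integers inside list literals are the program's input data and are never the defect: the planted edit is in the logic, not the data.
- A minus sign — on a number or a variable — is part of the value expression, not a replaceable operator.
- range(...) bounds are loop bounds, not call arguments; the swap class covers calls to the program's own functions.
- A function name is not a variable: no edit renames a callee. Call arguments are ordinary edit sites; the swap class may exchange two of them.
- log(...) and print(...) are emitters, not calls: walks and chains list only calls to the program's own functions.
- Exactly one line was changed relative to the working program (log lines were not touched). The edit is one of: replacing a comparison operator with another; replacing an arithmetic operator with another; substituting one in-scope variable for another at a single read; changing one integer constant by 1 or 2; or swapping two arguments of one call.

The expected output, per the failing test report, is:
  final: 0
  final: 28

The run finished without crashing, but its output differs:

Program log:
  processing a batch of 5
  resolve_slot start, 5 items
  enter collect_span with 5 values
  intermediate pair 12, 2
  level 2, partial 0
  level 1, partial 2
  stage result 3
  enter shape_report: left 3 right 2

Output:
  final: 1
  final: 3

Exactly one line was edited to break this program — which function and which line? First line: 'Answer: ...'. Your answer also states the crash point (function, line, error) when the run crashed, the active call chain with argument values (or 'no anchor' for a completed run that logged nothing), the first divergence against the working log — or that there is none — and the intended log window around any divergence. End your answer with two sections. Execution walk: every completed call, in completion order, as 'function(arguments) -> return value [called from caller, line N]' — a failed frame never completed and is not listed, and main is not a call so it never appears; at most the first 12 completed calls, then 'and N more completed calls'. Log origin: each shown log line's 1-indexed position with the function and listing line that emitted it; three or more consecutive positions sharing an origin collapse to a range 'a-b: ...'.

Answer: the defect is in collect_span at line 11.
Key fact: Position 4 is the first bad log line: 'intermediate pair 12, 2' should read 'intermediate pair -3, 7'.
Call chain: main -> shape_report(3, 2) (called at line 34).
First divergence: position 4; shown 'intermediate pair 12, 2' vs intended 'intermediate pair -3, 7'.
Intended log window:
  2: resolve_slot start, 5 items
  3: enter collect_span with 5 values
  4: intermediate pair -3, 7
  5: level 7, partial 0
Execution walk:
  collect_span([0, 12, 6, 10, -3]) -> 12  [called from resolve_slot, line 17]
  fold_scores(0, 3) -> 3  [called from fold_scores, line 5]
  fold_scores(1, 2) -> 3  [called from fold_scores, line 5]
  fold_scores(2, 0) -> 3  [called from resolve_slot, line 20]
  resolve_slot([0, 12, 6, 10, -3]) -> 3  [called from main, line 32]
  shape_report(3, 2) -> 1  [called from main, line 34]
Log origin:
  1: logged in main at line 31
  2: logged in resolve_slot at line 16
  3: logged in collect_span at line 8
  4: logged in resolve_slot at line 19
  5: logged in fold_scores at line 4
  6: logged in fold_scores at line 4
  7: logged in main at line 33
  8: logged in shape_report at line 23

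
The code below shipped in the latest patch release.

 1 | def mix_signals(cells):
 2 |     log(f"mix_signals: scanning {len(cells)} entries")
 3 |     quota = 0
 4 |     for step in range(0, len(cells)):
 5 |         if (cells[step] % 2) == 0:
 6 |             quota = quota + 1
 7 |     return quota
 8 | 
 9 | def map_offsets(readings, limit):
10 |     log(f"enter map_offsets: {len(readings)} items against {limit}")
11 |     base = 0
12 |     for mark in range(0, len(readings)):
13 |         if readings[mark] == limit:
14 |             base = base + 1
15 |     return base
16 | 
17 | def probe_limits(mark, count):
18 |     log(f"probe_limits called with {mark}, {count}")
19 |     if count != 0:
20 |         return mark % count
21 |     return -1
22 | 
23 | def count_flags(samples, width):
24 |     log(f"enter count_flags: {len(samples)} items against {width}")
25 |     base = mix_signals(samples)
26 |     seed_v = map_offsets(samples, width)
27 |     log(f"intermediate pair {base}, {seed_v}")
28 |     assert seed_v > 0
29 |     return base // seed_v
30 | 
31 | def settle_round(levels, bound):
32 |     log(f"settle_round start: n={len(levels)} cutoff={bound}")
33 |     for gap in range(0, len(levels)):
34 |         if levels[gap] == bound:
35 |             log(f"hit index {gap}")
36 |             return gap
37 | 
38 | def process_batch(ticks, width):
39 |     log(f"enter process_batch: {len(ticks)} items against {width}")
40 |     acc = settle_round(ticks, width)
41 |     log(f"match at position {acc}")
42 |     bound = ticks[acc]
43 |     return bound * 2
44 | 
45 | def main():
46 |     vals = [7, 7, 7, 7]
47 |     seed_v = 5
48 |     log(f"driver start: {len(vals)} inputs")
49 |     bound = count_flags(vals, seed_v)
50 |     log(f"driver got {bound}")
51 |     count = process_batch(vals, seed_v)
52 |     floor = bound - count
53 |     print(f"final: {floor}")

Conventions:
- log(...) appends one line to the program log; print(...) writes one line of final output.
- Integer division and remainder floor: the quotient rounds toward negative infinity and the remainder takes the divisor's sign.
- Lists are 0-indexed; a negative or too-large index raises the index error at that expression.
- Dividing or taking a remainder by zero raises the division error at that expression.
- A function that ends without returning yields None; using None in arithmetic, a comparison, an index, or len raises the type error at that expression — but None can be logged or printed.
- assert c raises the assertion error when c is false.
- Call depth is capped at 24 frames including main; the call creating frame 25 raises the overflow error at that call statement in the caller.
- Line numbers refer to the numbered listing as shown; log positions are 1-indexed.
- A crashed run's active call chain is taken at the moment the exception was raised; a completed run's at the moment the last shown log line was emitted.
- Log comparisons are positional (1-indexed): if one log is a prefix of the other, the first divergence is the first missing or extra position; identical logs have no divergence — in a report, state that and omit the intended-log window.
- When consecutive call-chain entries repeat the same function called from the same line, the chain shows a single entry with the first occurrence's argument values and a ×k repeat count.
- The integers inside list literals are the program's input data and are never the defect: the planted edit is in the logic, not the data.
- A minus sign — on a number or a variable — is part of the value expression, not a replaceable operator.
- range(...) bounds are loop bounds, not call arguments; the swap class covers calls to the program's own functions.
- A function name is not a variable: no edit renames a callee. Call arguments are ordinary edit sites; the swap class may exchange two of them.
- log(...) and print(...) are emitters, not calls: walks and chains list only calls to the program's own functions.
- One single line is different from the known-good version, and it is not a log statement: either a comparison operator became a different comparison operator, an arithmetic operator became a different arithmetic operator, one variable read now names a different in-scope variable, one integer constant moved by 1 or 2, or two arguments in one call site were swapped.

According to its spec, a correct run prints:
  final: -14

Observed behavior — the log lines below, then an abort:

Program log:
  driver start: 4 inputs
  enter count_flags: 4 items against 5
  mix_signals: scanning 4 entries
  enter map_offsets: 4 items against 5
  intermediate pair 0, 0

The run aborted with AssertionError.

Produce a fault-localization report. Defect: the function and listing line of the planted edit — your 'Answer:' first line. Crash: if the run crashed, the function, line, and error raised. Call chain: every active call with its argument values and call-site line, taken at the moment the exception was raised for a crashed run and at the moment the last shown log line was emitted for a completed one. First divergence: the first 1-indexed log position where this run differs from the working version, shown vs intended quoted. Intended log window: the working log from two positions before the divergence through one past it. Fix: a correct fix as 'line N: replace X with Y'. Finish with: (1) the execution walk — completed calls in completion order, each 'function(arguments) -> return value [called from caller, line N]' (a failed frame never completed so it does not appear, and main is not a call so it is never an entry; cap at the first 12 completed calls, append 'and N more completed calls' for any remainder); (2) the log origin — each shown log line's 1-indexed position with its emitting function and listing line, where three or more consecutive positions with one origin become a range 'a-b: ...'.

Answer: the defect is in main at line 47.
Key fact: Everything matches until log position 2, which reads 'enter count_flags: 4 items against 5' in place of 'enter count_flags: 4 items against 7'.
Crash: count_flags, line 28, AssertionError.
Call chain: main -> count_flags([7, 7, 7, 7], 5) (called at line 49).
First divergence: position 2 — shown 'enter count_flags: 4 items against 5', intended 'enter count_flags: 4 items against 7'.
Intended log window:
  1: driver start: 4 inputs
  2: enter count_flags: 4 items against 7
  3: mix_signals: scanning 4 entries
Execution walk:
  mix_signals([7, 7, 7, 7]) -> 0  [called from count_flags, line 25]
  map_offsets([7, 7, 7, 7], 5) -> 0  [called from count_flags, line 26]
Log line origins:
  1: emitted by main (line 48)
  2: emitted by count_flags (line 24)
  3: emitted by mix_signals (line 2)
  4: emitted by map_offsets (line 10)
  5: emitted by count_flags (line 27)
A correct fix: line 47: replace `5` with `7`.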